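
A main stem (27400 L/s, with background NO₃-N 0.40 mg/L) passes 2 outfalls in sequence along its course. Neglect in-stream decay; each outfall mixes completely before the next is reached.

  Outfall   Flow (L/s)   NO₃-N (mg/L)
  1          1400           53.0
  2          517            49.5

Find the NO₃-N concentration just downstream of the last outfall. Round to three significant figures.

Below outfall 1: Q → 28800 L/s, C = (27400·0.4000 + 1400·53.00)/28800 = 2.957 mg/L.
Below outfall 2: Q → 29320 L/s, C = (28800·2.957 + 517.0·49.50)/29320 = 3.778 mg/L.

3.78 mg/L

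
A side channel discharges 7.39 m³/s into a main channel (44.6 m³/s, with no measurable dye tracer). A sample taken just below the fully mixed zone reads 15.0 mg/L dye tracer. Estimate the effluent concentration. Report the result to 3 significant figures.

Mass balance: 44.60·0 + 7.390·Cₑ = 51.99·15.00
→ Cₑ = (51.99·15.00 − 44.60·0) / 7.390 = 105.5 mg/L.

106 mg/L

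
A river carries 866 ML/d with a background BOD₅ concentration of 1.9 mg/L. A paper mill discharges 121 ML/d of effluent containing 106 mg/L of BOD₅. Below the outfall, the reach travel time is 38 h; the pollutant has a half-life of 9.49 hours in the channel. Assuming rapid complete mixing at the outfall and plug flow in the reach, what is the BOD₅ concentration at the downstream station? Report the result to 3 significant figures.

Flow-weighted average: C = (866.0·1.900 + 121.0·106.0) / 987.0 = 14470/987.0 = 14.66 mg/L.
Half-life 9.49 h → k = ln 2 / 9.49 = 0.07304 h⁻¹ = 1.753 d⁻¹.
Applying C = C₀e^(−kt): 14.66 × 0.06232 = 0.9137 mg/L.

0.914 mg/L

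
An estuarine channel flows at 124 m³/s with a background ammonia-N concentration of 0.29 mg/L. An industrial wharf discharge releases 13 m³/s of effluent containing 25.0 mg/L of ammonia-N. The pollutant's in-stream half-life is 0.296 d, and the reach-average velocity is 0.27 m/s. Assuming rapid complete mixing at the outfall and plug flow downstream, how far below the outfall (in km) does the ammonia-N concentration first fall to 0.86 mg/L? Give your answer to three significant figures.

Mass balance: C = (124.0·0.2900 + 13.00·25.00) / 137.0 = 361.0/137.0 = 2.635 mg/L.
Half-life 0.296 d → k = ln 2 / 0.296 = 2.342 d⁻¹.
Set 2.635·exp(−k·t) = 0.86 → t = ln(2.635/0.86)/k = 41310 s = 11.47 h.
Distance = v·t = 0.27·41310 = 11150 m = 11.15 km.

11.2 km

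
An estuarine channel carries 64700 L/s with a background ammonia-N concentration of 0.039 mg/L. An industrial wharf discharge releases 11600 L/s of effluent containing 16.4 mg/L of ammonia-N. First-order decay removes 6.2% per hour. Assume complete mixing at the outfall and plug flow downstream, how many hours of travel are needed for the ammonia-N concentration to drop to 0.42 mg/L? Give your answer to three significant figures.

Flow-weighted average: C = (64700·0.03900 + 11600·16.40) / 76300 = 192800/76300 = 2.526 mg/L.
6.2%/h lost → k = −ln(1 − 0.062) = 0.06401 h⁻¹.
2.526·exp(−k·t) = 0.42 → t = ln(2.526/0.42)/k = 100900 s = 28.03 h.

28.0 h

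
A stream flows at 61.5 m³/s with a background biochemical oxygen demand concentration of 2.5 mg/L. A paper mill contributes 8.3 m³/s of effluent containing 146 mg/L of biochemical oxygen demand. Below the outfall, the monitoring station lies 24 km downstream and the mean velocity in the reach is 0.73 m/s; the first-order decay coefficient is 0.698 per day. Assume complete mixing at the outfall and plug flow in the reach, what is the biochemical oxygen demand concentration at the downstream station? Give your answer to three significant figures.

15.0 mg/L

After mixing, C = (61.50·2.500 + 8.300·146.0) / 69.80 = 1366/69.80 = 19.56 mg/L.
Travel time t = 24·1000 / 0.73 = 32880 s = 9.132 h.
Applying C = C₀e^(−kt): 19.56 × 0.7667 = 15.00 mg/L.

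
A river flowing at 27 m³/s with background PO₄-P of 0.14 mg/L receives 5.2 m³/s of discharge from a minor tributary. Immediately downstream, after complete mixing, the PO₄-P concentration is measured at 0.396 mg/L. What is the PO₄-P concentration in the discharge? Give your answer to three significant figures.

1.73 mg/L

Mass balance: 27.00·0.1400 + 5.200·Cₑ = 32.20·0.3960
→ Cₑ = (32.20·0.3960 − 27.00·0.1400) / 5.200 = 1.725 mg/L.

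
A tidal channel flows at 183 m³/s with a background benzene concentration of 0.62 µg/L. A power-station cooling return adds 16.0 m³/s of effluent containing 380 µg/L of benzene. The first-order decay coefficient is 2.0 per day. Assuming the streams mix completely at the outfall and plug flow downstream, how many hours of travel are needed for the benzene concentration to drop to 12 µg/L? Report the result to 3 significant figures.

11.4 h

Flow-weighted average: C = (183.0·0.6200 + 16.00·380.0) / 199.0 = 6193/199.0 = 31.12 µg/L.
31.12·exp(−k·t) = 12 → t = ln(31.12/12)/k = 41170 s = 11.44 h.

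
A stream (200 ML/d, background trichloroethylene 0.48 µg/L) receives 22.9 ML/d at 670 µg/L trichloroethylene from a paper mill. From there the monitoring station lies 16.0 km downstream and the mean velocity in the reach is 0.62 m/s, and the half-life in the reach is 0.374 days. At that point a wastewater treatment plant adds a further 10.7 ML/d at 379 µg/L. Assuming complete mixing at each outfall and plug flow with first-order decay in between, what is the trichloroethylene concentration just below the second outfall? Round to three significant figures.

Flow-weighted average: C = (200.0·0.4800 + 22.90·670.0) / 222.9 = 15440/222.9 = 69.26 µg/L; combined flow 222.9 ML/d.
Travel time t = 16.0·1000 / 0.62 = 25810 s = 7.168 h.
Half-life 0.374 d → k = ln 2 / 0.374 = 1.853 d⁻¹.
First-order decay: C = 69.26·exp(−k·t) = 69.26·0.5749 = 39.82 µg/L.
Second outfall: C = (222.9·39.82 + 10.70·379.0)/233.6 = 55.36 µg/L.

55.4 µg/L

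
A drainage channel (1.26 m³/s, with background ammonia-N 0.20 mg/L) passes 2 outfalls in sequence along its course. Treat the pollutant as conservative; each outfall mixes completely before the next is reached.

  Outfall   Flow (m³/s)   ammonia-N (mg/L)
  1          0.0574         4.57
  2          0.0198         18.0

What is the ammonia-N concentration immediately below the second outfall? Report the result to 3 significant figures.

0.651 mg/L

Outfall 1: combined Q = 1.317 m³/s; C = (1.260·0.2000 + 0.05740·4.570)/1.317 = 0.3904 mg/L.
Outfall 2: combined Q = 1.337 m³/s; C = (1.317·0.3904 + 0.01980·18.00)/1.337 = 0.6512 mg/L.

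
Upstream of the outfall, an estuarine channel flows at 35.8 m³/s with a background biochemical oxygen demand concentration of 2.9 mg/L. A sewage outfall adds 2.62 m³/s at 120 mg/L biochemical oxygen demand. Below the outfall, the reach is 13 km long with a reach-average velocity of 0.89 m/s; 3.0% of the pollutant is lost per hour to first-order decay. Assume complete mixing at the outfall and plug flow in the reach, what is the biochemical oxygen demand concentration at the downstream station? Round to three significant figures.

Conservation of mass: C = (35.80·2.900 + 2.620·120.0) / 38.42 = 418.2/38.42 = 10.89 mg/L.
Travel time t = 13·1000 / 0.89 = 14610 s = 4.057 h.
3.0%/h lost → k = −ln(1 − 0.03) = 0.03046 h⁻¹.
After decay, C = 10.89 × e^(−kt) = 10.89 × 0.8837 = 9.620 mg/L.

9.62 mg/L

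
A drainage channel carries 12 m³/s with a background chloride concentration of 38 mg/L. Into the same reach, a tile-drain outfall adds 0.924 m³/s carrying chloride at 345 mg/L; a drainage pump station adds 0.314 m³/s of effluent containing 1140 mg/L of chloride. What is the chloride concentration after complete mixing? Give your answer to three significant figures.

Conservation of mass: C = (12.00·38.00 + 0.9240·345.0 + 0.3140·1140) / 13.24 = 1133/13.24 = 85.57 mg/L.

85.6 mg/L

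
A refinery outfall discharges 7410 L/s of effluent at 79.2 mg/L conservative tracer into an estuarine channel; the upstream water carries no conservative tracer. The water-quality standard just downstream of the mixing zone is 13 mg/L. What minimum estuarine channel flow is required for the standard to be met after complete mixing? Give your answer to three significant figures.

Set C_mix = 13: (Q·0 + 7410·79.20) / (Q + 7410) = 13
→ Q = 7410·(79.20 − 13)/(13 − 0) = 37730 L/s.

37700 L/s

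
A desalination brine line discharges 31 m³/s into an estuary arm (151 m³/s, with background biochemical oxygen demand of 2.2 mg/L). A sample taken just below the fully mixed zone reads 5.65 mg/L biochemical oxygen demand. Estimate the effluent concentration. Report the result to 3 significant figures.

22.5 mg/L

Mass balance: 151.0·2.200 + 31.00·Cₑ = 182.0·5.650
→ Cₑ = (182.0·5.650 − 151.0·2.200) / 31.00 = 22.45 mg/L.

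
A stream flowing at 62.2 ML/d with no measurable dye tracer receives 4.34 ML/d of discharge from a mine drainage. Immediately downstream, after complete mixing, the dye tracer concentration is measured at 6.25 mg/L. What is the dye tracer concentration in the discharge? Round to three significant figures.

95.8 mg/L

Mass balance: 62.20·0 + 4.340·Cₑ = 66.54·6.250
→ Cₑ = (66.54·6.250 − 62.20·0) / 4.340 = 95.82 mg/L.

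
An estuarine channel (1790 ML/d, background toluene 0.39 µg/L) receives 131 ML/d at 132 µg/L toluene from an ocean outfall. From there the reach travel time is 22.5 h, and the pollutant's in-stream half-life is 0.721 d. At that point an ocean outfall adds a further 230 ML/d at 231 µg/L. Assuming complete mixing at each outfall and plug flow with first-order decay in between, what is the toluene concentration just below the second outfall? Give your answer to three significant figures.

Mixed concentration C = ΣQC/ΣQ = (1790·0.3900 + 131.0·132.0) / 1921 = 17990/1921 = 9.365 µg/L; combined flow 1921 ML/d.
Half-life 0.721 d → k = ln 2 / 0.721 = 0.9614 d⁻¹.
After decay, C = 9.365 × e^(−kt) = 9.365 × 0.4060 = 3.803 µg/L.
Second outfall: C = (1921·3.803 + 230.0·231.0)/2151 = 28.10 µg/L.

28.1 µg/L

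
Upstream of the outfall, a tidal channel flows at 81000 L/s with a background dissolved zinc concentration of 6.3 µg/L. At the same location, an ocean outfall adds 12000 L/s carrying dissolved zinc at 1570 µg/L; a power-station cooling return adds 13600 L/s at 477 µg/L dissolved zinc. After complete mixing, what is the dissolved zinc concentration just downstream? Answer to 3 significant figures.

242 µg/L

Conservation of mass: C = (81000·6.300 + 12000·1570 + 13600·477.0) / 106600 = 25840000/106600 = 242.4 µg/L.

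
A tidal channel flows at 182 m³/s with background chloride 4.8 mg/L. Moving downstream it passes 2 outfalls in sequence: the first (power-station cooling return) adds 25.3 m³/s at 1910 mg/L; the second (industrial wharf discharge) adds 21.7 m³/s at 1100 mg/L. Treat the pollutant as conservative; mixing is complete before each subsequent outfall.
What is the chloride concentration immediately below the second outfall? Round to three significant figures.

319 mg/L

Outfall 1: combined Q = 207.3 m³/s; C = (182.0·4.800 + 25.30·1910)/207.3 = 237.3 mg/L.
Outfall 2: combined Q = 229.0 m³/s; C = (207.3·237.3 + 21.70·1100)/229.0 = 319.1 mg/L.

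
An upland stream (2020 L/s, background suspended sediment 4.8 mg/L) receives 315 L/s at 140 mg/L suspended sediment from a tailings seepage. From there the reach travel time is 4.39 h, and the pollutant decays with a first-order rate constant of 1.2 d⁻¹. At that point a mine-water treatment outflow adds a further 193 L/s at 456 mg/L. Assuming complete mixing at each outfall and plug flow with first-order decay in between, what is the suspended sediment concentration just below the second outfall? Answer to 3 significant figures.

51.9 mg/L

After mixing, C = (2020·4.800 + 315.0·140.0) / 2335 = 53800/2335 = 23.04 mg/L; combined flow 2335 L/s.
First-order decay: C = 23.04·exp(−k·t) = 23.04·0.8029 = 18.50 mg/L.
At the second outfall, C = (2335·18.50 + 193.0·456.0) / (2335 + 193.0) = 51.90 mg/L.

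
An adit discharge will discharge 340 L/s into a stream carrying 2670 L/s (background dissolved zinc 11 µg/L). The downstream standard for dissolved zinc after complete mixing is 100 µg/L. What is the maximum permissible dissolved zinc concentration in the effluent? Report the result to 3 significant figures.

At the limit, (Qr·Cr + Qe·Cₑ)/(Qr + Qe) = 100:
Cₑ = (3010·100 − 2670·11.00) / 340.0 = 798.9 µg/L.

799 µg/L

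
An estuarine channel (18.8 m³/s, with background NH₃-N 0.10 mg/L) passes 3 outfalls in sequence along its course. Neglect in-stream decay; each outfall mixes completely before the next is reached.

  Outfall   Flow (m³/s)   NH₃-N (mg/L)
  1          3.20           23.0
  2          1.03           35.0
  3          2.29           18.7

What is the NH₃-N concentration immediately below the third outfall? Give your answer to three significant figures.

After outfall 1: Q = 18.80 + 3.200 = 22.00 m³/s; C = (18.80·0.1000 + 3.200·23.00)/22.00 = 3.431 mg/L.
After outfall 2: Q = 22.00 + 1.030 = 23.03 m³/s; C = (22.00·3.431 + 1.030·35.00)/23.03 = 4.843 mg/L.
After outfall 3: Q = 23.03 + 2.290 = 25.32 m³/s; C = (23.03·4.843 + 2.290·18.70)/25.32 = 6.096 mg/L.

6.10 mg/L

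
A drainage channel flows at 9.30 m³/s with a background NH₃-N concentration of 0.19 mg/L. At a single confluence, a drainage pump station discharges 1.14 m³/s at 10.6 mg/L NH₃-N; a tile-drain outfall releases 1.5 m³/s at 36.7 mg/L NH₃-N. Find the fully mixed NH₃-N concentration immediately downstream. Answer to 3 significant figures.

Mass balance: C = (9.300·0.1900 + 1.140·10.60 + 1.500·36.70) / 11.94 = 68.90/11.94 = 5.771 mg/L.

5.77 mg/L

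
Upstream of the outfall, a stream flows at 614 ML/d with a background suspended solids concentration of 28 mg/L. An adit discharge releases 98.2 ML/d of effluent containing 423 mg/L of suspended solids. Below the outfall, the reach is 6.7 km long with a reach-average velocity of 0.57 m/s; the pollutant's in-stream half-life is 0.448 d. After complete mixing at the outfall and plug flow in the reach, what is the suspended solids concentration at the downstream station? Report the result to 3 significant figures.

66.8 mg/L

After mixing, C = (614.0·28.00 + 98.20·423.0) / 712.2 = 58730/712.2 = 82.46 mg/L.
Travel time t = 6.7·1000 / 0.57 = 11750 s = 3.265 h.
Half-life 0.448 d → k = ln 2 / 0.448 = 1.547 d⁻¹.
After decay, C = 82.46 × e^(−kt) = 82.46 × 0.8102 = 66.81 mg/L.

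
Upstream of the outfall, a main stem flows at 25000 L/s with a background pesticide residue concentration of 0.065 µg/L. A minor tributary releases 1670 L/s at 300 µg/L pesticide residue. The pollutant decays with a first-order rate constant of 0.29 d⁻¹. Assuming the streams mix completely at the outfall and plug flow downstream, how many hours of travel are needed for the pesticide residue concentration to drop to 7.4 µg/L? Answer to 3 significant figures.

Mass balance: C = (25000·0.06500 + 1670·300.0) / 26670 = 502600/26670 = 18.85 µg/L.
18.85·exp(−k·t) = 7.4 → t = ln(18.85/7.4)/k = 278500 s = 77.36 h.

77.4 h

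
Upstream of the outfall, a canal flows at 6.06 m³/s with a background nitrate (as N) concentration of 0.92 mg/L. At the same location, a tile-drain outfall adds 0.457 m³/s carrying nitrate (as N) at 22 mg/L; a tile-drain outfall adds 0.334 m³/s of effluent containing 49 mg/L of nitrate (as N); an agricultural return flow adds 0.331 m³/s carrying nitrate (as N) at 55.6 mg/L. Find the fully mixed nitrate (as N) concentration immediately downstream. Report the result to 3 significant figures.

Mixed concentration C = ΣQC/ΣQ = (6.060·0.9200 + 0.4570·22.00 + 0.3340·49.00 + 0.3310·55.60) / 7.182 = 50.40/7.182 = 7.017 mg/L.

7.02 mg/L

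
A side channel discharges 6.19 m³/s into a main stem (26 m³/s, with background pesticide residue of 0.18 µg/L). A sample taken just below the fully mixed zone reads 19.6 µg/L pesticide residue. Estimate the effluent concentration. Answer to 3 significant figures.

Mass balance: 26.00·0.1800 + 6.190·Cₑ = 32.19·19.60
→ Cₑ = (32.19·19.60 − 26.00·0.1800) / 6.190 = 101.2 µg/L.

101 µg/L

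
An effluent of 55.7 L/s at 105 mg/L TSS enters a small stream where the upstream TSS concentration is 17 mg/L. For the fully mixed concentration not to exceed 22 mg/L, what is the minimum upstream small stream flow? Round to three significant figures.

925 L/s

Set C_mix = 22: (Q·17.00 + 55.70·105.0) / (Q + 55.70) = 22
→ Q = 55.70·(105.0 − 22)/(22 − 17.00) = 924.6 L/s.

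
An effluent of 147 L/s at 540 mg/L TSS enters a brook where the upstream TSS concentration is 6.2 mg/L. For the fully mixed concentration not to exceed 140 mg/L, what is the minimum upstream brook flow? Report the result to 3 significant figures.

Set C_mix = 140: (Q·6.200 + 147.0·540.0) / (Q + 147.0) = 140
→ Q = 147.0·(540.0 − 140)/(140 − 6.200) = 439.5 L/s.

439 L/s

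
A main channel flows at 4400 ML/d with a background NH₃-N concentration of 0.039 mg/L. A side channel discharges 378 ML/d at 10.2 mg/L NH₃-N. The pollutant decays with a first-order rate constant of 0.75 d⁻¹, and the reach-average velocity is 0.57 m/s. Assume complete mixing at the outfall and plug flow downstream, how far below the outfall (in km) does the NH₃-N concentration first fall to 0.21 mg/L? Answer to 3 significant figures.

Conservation of mass: C = (4400·0.03900 + 378.0·10.20) / 4778 = 4027/4778 = 0.8429 mg/L.
Set 0.8429·exp(−k·t) = 0.21 → t = ln(0.8429/0.21)/k = 160100 s = 44.47 h.
Distance = v·t = 0.57·160100 = 91250 m = 91.25 km.

91.3 km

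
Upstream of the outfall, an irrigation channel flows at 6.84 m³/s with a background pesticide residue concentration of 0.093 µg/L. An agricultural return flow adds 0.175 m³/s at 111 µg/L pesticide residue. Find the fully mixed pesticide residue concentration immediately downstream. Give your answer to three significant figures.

2.86 µg/L

Conservation of mass: C = (6.840·0.09300 + 0.1750·111.0) / 7.015 = 20.06/7.015 = 2.860 µg/L.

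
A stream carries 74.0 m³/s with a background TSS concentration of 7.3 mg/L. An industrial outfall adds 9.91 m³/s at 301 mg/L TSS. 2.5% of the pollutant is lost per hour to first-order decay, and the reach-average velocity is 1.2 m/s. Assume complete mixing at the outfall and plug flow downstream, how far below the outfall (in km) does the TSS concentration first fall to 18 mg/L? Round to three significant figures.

Mass balance: C = (74.00·7.300 + 9.910·301.0) / 83.91 = 3523/83.91 = 41.99 mg/L.
2.5%/h lost → k = −ln(1 − 0.025) = 0.02532 h⁻¹.
Set 41.99·exp(−k·t) = 18 → t = ln(41.99/18)/k = 120400 s = 33.45 h.
Distance = v·t = 1.2·120400 = 144500 m = 144.5 km.

145 km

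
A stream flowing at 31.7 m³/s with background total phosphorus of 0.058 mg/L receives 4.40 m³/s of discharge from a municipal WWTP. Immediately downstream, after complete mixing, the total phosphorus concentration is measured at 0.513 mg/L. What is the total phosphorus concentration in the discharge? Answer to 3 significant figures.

Mass balance: 31.70·0.05800 + 4.400·Cₑ = 36.10·0.5130
→ Cₑ = (36.10·0.5130 − 31.70·0.05800) / 4.400 = 3.791 mg/L.

3.79 mg/L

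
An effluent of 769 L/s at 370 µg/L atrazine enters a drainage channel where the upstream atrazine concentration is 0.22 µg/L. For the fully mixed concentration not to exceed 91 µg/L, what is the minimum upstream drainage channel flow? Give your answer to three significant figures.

2360 L/s

Set C_mix = 91: (Q·0.2200 + 769.0·370.0) / (Q + 769.0) = 91
→ Q = 769.0·(370.0 − 91)/(91 − 0.2200) = 2363 L/s.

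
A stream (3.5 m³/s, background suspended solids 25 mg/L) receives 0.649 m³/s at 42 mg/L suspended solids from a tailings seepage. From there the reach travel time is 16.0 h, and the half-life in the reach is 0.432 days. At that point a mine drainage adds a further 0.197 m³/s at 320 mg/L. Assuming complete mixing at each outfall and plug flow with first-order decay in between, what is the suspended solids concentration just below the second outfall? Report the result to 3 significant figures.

Flow-weighted average: C = (3.500·25.00 + 0.6490·42.00) / 4.149 = 114.8/4.149 = 27.66 mg/L; combined flow 4.149 m³/s.
Half-life 0.432 d → k = ln 2 / 0.432 = 1.605 d⁻¹.
First-order decay: C = 27.66·exp(−k·t) = 27.66·0.3431 = 9.490 mg/L.
Second outfall: C = (4.149·9.490 + 0.1970·320.0)/4.346 = 23.57 mg/L.

23.6 mg/L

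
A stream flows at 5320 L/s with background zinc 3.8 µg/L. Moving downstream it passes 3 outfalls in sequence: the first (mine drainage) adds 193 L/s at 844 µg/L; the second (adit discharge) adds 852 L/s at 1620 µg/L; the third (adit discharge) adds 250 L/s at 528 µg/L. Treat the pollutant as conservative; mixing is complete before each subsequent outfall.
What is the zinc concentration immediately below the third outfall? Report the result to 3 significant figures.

After outfall 1: Q = 5320 + 193.0 = 5513 L/s; C = (5320·3.800 + 193.0·844.0)/5513 = 33.21 µg/L.
After outfall 2: Q = 5513 + 852.0 = 6365 L/s; C = (5513·33.21 + 852.0·1620)/6365 = 245.6 µg/L.
After outfall 3: Q = 6365 + 250.0 = 6615 L/s; C = (6365·245.6 + 250.0·528.0)/6615 = 256.3 µg/L.

256 µg/L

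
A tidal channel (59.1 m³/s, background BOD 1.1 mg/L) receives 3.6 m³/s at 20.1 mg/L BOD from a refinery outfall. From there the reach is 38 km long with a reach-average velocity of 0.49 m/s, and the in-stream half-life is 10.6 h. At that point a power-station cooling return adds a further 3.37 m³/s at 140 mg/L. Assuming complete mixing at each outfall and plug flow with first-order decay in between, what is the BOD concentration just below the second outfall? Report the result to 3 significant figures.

7.65 mg/L

Flow-weighted average: C = (59.10·1.100 + 3.600·20.10) / 62.70 = 137.4/62.70 = 2.191 mg/L; combined flow 62.70 m³/s.
Travel time t = 38·1000 / 0.49 = 77550 s = 21.54 h.
Half-life 10.6 h → k = ln 2 / 10.6 = 0.06539 h⁻¹ = 1.569 d⁻¹.
After decay, C = 2.191 × e^(−kt) = 2.191 × 0.2445 = 0.5356 mg/L.
At the second outfall, C = (62.70·0.5356 + 3.370·140.0) / (62.70 + 3.370) = 7.649 mg/L.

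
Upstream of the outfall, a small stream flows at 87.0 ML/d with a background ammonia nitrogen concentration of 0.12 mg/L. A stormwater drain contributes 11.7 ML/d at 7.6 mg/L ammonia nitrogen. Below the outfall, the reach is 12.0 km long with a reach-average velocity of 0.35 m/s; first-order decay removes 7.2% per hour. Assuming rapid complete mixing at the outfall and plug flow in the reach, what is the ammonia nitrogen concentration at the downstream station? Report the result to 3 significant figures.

After mixing, C = (87.00·0.1200 + 11.70·7.600) / 98.70 = 99.36/98.70 = 1.007 mg/L.
Travel time t = 12.0·1000 / 0.35 = 34290 s = 9.524 h.
7.2%/h lost → k = −ln(1 − 0.072) = 0.07472 h⁻¹.
Decay over the reach: 1.007·exp(−kt) = 1.007·0.4908 = 0.4941 mg/L.

0.494 mg/L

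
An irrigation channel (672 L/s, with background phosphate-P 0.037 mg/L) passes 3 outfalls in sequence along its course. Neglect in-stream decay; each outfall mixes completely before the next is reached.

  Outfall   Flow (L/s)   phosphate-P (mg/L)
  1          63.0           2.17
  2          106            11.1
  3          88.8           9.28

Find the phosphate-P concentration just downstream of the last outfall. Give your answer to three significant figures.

Outfall 1: combined Q = 735.0 L/s; C = (672.0·0.03700 + 63.00·2.170)/735.0 = 0.2198 mg/L.
Outfall 2: combined Q = 841.0 L/s; C = (735.0·0.2198 + 106.0·11.10)/841.0 = 1.591 mg/L.
Outfall 3: combined Q = 929.8 L/s; C = (841.0·1.591 + 88.80·9.280)/929.8 = 2.325 mg/L.

2.33 mg/L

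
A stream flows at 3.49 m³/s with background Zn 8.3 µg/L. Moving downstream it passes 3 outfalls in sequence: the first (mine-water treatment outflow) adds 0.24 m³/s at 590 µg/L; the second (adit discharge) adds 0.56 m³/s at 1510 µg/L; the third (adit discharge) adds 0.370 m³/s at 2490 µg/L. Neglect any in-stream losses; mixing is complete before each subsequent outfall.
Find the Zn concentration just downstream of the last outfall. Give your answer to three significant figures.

After outfall 1: Q = 3.490 + 0.2400 = 3.730 m³/s; C = (3.490·8.300 + 0.2400·590.0)/3.730 = 45.73 µg/L.
After outfall 2: Q = 3.730 + 0.5600 = 4.290 m³/s; C = (3.730·45.73 + 0.5600·1510)/4.290 = 236.9 µg/L.
After outfall 3: Q = 4.290 + 0.3700 = 4.660 m³/s; C = (4.290·236.9 + 0.3700·2490)/4.660 = 415.8 µg/L.

416 µg/L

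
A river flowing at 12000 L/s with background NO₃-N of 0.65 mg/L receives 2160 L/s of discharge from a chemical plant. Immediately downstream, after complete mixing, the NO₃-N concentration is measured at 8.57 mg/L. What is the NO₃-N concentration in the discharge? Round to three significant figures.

Mass balance: 12000·0.6500 + 2160·Cₑ = 14160·8.570
→ Cₑ = (14160·8.570 − 12000·0.6500) / 2160 = 52.57 mg/L.

52.6 mg/L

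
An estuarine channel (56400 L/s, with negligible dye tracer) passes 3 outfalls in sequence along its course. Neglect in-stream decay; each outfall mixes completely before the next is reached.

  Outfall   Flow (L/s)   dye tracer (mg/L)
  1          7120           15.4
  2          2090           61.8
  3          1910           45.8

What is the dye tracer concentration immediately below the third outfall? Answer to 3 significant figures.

Below outfall 1: Q → 63520 L/s, C = (56400·0 + 7120·15.40)/63520 = 1.726 mg/L.
Below outfall 2: Q → 65610 L/s, C = (63520·1.726 + 2090·61.80)/65610 = 3.640 mg/L.
Below outfall 3: Q → 67520 L/s, C = (65610·3.640 + 1910·45.80)/67520 = 4.832 mg/L.

4.83 mg/L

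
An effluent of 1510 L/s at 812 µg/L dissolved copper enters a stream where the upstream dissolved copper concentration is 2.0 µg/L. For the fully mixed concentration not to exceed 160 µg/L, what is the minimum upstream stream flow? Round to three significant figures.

6230 L/s

Set C_mix = 160: (Q·2.000 + 1510·812.0) / (Q + 1510) = 160
→ Q = 1510·(812.0 − 160)/(160 − 2.000) = 6231 L/s.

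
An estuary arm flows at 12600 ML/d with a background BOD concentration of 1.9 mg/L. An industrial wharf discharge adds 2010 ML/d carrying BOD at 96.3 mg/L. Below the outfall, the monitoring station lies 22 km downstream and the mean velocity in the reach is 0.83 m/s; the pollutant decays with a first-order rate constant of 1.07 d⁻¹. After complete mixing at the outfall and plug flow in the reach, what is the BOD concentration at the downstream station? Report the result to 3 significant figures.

Flow-weighted average: C = (12600·1.900 + 2010·96.30) / 14610 = 217500/14610 = 14.89 mg/L.
Travel time t = 22·1000 / 0.83 = 26510 s = 7.363 h.
Decay over the reach: 14.89·exp(−kt) = 14.89·0.7202 = 10.72 mg/L.

10.7 mg/L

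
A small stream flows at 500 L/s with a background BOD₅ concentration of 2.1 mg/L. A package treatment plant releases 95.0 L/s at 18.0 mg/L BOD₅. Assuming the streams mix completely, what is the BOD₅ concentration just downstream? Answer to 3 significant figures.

Conservation of mass: C = (500.0·2.100 + 95.00·18.00) / 595.0 = 2760/595.0 = 4.639 mg/L.

4.64 mg/L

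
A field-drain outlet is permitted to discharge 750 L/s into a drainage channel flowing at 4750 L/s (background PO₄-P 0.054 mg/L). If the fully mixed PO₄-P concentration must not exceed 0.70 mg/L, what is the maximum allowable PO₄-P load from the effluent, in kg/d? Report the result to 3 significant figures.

310 kg/d

Mass balance at the limit: 4750·0.05400 + 750.0·Cₑ = 5500·0.70 → Cₑ = 4.791 mg/L.
750.0 L/s = 0.7500 m³/s. Load = 0.7500 m³/s × 4.791 g/m³ × 86 400 s/d = 310.5 kg/d.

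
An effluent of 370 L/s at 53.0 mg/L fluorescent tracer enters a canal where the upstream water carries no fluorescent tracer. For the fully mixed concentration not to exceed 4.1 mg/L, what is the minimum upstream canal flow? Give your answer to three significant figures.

Set C_mix = 4.1: (Q·0 + 370.0·53.00) / (Q + 370.0) = 4.1
→ Q = 370.0·(53.00 − 4.1)/(4.1 − 0) = 4413 L/s.

4410 L/s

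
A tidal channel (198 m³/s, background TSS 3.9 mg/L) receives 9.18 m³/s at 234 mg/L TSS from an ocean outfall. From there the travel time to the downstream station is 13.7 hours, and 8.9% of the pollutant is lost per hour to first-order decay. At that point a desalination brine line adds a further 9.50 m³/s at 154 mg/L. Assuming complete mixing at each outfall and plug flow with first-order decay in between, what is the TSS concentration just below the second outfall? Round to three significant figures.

10.5 mg/L

After mixing, C = (198.0·3.900 + 9.180·234.0) / 207.2 = 2920/207.2 = 14.10 mg/L; combined flow 207.2 m³/s.
8.9%/h lost → k = −ln(1 − 0.089) = 0.09321 h⁻¹.
After decay, C = 14.10 × e^(−kt) = 14.10 × 0.2789 = 3.931 mg/L.
At the second outfall, C = (207.2·3.931 + 9.500·154.0) / (207.2 + 9.500) = 10.51 mg/L.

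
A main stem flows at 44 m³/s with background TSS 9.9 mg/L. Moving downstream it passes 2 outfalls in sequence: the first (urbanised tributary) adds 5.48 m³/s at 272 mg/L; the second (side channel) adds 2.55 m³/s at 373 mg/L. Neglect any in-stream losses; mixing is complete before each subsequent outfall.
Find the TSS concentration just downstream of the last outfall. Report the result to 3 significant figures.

Outfall 1: combined Q = 49.48 m³/s; C = (44.00·9.900 + 5.480·272.0)/49.48 = 38.93 mg/L.
Outfall 2: combined Q = 52.03 m³/s; C = (49.48·38.93 + 2.550·373.0)/52.03 = 55.30 mg/L.

55.3 mg/L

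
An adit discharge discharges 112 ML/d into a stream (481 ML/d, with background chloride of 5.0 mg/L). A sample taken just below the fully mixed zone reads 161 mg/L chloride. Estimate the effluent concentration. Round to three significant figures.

831 mg/L

Mass balance: 481.0·5.000 + 112.0·Cₑ = 593.0·161.0
→ Cₑ = (593.0·161.0 − 481.0·5.000) / 112.0 = 831.0 mg/L.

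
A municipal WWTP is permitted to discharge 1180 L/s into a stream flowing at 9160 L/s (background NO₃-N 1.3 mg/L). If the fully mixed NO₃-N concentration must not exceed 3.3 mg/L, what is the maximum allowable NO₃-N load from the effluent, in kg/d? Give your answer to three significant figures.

1920 kg/d

Mass balance at the limit: 9160·1.300 + 1180·Cₑ = 10340·3.3 → Cₑ = 18.83 mg/L.
1180 L/s = 1.180 m³/s. Load = 1.180 m³/s × 18.83 g/m³ × 86 400 s/d = 1919 kg/d.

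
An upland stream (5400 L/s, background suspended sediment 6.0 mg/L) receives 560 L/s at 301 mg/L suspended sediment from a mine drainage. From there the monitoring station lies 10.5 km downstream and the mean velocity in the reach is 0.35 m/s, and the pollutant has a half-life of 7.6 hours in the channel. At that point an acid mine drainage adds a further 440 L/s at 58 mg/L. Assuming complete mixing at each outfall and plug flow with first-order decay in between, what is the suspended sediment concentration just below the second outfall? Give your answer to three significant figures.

18.7 mg/L

Mixed concentration C = ΣQC/ΣQ = (5400·6.000 + 560.0·301.0) / 5960 = 201000/5960 = 33.72 mg/L; combined flow 5960 L/s.
Travel time t = 10.5·1000 / 0.35 = 30000 s = 8.333 h.
Half-life 7.6 h → k = ln 2 / 7.6 = 0.09120 h⁻¹ = 2.189 d⁻¹.
After decay, C = 33.72 × e^(−kt) = 33.72 × 0.4677 = 15.77 mg/L.
At the second outfall, C = (5960·15.77 + 440.0·58.00) / (5960 + 440.0) = 18.67 mg/L.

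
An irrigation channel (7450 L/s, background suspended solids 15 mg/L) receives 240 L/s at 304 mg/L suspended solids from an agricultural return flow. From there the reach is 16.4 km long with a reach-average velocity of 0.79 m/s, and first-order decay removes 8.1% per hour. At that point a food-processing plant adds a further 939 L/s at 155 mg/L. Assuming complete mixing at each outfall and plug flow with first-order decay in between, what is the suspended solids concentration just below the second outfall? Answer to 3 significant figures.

30.0 mg/L

Mass balance: C = (7450·15.00 + 240.0·304.0) / 7690 = 184700/7690 = 24.02 mg/L; combined flow 7690 L/s.
Travel time t = 16.4·1000 / 0.79 = 20760 s = 5.767 h.
8.1%/h lost → k = −ln(1 − 0.081) = 0.08447 h⁻¹.
Applying C = C₀e^(−kt): 24.02 × 0.6144 = 14.76 mg/L.
Second outfall: C = (7690·14.76 + 939.0·155.0)/8629 = 30.02 mg/L.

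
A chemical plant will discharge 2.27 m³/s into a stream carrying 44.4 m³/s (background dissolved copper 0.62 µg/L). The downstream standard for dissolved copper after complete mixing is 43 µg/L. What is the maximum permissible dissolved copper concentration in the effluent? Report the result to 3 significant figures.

At the limit, (Qr·Cr + Qe·Cₑ)/(Qr + Qe) = 43:
Cₑ = (46.67·43 − 44.40·0.6200) / 2.270 = 871.9 µg/L.

872 µg/L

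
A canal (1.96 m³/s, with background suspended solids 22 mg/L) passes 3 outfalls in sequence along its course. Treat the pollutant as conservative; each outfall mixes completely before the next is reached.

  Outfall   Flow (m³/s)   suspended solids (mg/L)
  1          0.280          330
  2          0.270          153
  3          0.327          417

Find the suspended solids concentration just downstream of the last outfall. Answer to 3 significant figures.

110 mg/L

After outfall 1: Q = 1.960 + 0.2800 = 2.240 m³/s; C = (1.960·22.00 + 0.2800·330.0)/2.240 = 60.50 mg/L.
After outfall 2: Q = 2.240 + 0.2700 = 2.510 m³/s; C = (2.240·60.50 + 0.2700·153.0)/2.510 = 70.45 mg/L.
After outfall 3: Q = 2.510 + 0.3270 = 2.837 m³/s; C = (2.510·70.45 + 0.3270·417.0)/2.837 = 110.4 mg/L.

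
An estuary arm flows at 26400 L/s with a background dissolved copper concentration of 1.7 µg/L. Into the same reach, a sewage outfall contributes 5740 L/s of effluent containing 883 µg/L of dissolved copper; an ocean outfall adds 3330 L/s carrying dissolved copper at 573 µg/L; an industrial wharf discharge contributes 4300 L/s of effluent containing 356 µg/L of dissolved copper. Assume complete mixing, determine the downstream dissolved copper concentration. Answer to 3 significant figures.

215 µg/L

After mixing, C = (26400·1.700 + 5740·883.0 + 3330·573.0 + 4300·356.0) / 39770 = 8552000/39770 = 215.0 µg/L.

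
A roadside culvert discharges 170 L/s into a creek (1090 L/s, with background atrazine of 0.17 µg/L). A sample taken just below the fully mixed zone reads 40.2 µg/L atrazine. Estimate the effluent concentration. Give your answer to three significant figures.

Mass balance: 1090·0.1700 + 170.0·Cₑ = 1260·40.20
→ Cₑ = (1260·40.20 − 1090·0.1700) / 170.0 = 296.9 µg/L.

297 µg/L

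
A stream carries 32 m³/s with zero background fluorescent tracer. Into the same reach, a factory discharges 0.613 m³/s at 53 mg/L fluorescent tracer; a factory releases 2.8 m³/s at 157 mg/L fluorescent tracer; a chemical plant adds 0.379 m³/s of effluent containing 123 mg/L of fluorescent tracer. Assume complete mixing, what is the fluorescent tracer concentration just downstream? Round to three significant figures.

14.5 mg/L

Conservation of mass: C = (32.00·0 + 0.6130·53.00 + 2.800·157.0 + 0.3790·123.0) / 35.79 = 518.7/35.79 = 14.49 mg/L.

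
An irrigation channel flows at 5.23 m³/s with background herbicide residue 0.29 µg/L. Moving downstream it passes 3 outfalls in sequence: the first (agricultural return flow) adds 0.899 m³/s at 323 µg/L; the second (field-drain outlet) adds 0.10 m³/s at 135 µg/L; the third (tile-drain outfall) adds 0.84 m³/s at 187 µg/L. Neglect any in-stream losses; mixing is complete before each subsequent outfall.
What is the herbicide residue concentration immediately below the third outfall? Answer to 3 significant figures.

65.4 µg/L

After outfall 1: Q = 5.230 + 0.8990 = 6.129 m³/s; C = (5.230·0.2900 + 0.8990·323.0)/6.129 = 47.63 µg/L.
After outfall 2: Q = 6.129 + 0.1000 = 6.229 m³/s; C = (6.129·47.63 + 0.1000·135.0)/6.229 = 49.03 µg/L.
After outfall 3: Q = 6.229 + 0.8400 = 7.069 m³/s; C = (6.229·49.03 + 0.8400·187.0)/7.069 = 65.42 µg/L.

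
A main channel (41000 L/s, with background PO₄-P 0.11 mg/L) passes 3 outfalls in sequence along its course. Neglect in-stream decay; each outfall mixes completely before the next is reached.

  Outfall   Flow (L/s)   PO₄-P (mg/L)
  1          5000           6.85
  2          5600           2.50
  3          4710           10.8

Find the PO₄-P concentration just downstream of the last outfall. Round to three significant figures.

1.84 mg/L

After outfall 1: Q = 41000 + 5000 = 46000 L/s; C = (41000·0.1100 + 5000·6.850)/46000 = 0.8426 mg/L.
After outfall 2: Q = 46000 + 5600 = 51600 L/s; C = (46000·0.8426 + 5600·2.500)/51600 = 1.022 mg/L.
After outfall 3: Q = 51600 + 4710 = 56310 L/s; C = (51600·1.022 + 4710·10.80)/56310 = 1.840 mg/L.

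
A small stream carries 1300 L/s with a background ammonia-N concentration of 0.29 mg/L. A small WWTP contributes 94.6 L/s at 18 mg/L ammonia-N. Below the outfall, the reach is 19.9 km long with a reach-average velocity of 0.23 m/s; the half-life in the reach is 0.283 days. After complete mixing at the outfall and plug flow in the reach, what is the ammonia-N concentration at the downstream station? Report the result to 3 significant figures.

Flow-weighted average: C = (1300·0.2900 + 94.60·18.00) / 1395 = 2080/1395 = 1.491 mg/L.
Travel time t = 19.9·1000 / 0.23 = 86520 s = 24.03 h.
Half-life 0.283 d → k = ln 2 / 0.283 = 2.449 d⁻¹.
Applying C = C₀e^(−kt): 1.491 × 0.08606 = 0.1283 mg/L.

0.128 mg/L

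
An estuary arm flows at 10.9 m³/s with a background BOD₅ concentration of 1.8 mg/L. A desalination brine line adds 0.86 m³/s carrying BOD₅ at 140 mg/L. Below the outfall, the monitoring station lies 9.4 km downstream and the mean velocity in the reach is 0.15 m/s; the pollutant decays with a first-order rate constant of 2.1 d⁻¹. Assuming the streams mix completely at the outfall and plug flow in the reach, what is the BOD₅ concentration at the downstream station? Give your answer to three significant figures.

After mixing, C = (10.90·1.800 + 0.8600·140.0) / 11.76 = 140.0/11.76 = 11.91 mg/L.
Travel time t = 9.4·1000 / 0.15 = 62670 s = 17.41 h.
Applying C = C₀e^(−kt): 11.91 × 0.2180 = 2.596 mg/L.

2.60 mg/L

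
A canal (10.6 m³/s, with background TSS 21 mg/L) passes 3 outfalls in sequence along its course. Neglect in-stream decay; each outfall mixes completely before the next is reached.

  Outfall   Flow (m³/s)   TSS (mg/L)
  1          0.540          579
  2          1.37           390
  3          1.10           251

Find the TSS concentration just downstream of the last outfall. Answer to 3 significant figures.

Below outfall 1: Q → 11.14 m³/s, C = (10.60·21.00 + 0.5400·579.0)/11.14 = 48.05 mg/L.
Below outfall 2: Q → 12.51 m³/s, C = (11.14·48.05 + 1.370·390.0)/12.51 = 85.50 mg/L.
Below outfall 3: Q → 13.61 m³/s, C = (12.51·85.50 + 1.100·251.0)/13.61 = 98.87 mg/L.

98.9 mg/L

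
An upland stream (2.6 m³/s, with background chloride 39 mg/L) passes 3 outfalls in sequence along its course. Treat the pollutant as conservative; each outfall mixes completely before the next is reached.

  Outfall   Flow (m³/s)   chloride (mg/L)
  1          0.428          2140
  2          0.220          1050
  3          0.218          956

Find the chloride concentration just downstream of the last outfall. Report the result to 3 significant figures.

420 mg/L

Below outfall 1: Q → 3.028 m³/s, C = (2.600·39.00 + 0.4280·2140)/3.028 = 336.0 mg/L.
Below outfall 2: Q → 3.248 m³/s, C = (3.028·336.0 + 0.2200·1050)/3.248 = 384.3 mg/L.
Below outfall 3: Q → 3.466 m³/s, C = (3.248·384.3 + 0.2180·956.0)/3.466 = 420.3 mg/L.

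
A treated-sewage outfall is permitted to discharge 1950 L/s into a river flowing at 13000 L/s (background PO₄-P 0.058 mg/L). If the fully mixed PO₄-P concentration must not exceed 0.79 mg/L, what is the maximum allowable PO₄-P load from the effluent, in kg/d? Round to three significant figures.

Mass balance at the limit: 13000·0.05800 + 1950·Cₑ = 14950·0.79 → Cₑ = 5.670 mg/L.
1950 L/s = 1.950 m³/s. Load = 1.950 m³/s × 5.670 g/m³ × 86 400 s/d = 955.3 kg/d.

955 kg/d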